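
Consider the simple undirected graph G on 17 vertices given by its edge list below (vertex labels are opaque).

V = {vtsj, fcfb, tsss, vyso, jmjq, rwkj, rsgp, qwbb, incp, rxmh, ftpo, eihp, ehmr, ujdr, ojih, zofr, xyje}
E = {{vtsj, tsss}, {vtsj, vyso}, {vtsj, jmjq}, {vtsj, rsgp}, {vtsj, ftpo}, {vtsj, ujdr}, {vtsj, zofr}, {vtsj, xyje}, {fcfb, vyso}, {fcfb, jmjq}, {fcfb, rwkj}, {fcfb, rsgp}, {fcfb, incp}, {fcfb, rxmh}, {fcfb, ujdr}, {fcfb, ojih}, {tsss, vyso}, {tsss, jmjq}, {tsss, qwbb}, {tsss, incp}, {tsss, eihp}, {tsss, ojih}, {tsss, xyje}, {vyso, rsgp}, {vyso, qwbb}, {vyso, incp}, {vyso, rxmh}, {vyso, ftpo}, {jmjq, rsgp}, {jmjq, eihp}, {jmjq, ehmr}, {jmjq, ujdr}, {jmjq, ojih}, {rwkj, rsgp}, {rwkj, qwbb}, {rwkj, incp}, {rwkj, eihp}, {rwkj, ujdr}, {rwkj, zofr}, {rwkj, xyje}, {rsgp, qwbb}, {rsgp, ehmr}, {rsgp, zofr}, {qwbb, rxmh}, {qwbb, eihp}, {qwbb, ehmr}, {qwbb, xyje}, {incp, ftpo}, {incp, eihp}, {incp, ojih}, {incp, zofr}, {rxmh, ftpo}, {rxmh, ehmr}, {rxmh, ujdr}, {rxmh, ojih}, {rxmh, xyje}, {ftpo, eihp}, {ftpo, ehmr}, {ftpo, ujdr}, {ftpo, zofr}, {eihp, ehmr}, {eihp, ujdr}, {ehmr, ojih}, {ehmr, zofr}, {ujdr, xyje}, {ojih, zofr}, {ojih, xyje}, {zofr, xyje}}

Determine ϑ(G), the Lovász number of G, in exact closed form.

N(vyso) = {vtsj, fcfb, tsss, rsgp, qwbb, incp, rxmh, ftpo}, |N(vyso)| = 8.
N(qwbb) = {tsss, vyso, rwkj, rsgp, rxmh, eihp, ehmr, xyje}, |N(qwbb)| = 8.
N(incp) = {fcfb, tsss, vyso, rwkj, ftpo, eihp, ojih, zofr}, |N(incp)| = 8.
deg(vtsj) = 8; N(vtsj) = {tsss, vyso, jmjq, rsgp, ftpo, ujdr, zofr, xyje}.
8-regular, N=17; Paley(17): SR with (k,λ,μ)=(8,3,4).
spec(A) ≈ [8.0, 1.561553, -2.561553] (distinct, 6 d.p.).
Lovász: ϑ = −17(-sqrt(17)/2 - 1/2)/(8+-(-sqrt(17)/2 - 1/2)) = sqrt(17).
≈ 4.123106 (to 6 d.p.).

sqrt(17)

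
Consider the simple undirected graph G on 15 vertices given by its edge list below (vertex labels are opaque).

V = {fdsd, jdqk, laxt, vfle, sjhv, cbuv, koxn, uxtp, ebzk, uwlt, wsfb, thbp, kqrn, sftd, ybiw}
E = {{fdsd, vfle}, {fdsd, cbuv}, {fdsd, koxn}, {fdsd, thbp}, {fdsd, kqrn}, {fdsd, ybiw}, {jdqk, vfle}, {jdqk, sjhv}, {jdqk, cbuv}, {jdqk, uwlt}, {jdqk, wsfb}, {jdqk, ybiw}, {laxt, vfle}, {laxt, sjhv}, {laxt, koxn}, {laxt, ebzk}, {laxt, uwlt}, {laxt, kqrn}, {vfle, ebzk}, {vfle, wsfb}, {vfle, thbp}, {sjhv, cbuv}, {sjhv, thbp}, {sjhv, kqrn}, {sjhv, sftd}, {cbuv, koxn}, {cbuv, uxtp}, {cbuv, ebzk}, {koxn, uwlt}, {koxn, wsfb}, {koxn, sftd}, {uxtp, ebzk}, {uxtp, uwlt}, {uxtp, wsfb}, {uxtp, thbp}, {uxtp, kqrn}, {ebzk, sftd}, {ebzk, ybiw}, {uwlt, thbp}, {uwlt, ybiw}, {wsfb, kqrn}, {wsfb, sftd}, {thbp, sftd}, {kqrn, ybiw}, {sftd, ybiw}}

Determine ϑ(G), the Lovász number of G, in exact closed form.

N(vfle) = {fdsd, jdqk, laxt, ebzk, wsfb, thbp}, |N(vfle)| = 6.
deg(ybiw) = 6; N(ybiw) = {fdsd, jdqk, ebzk, uwlt, kqrn, sftd}.
N(uxtp) = {cbuv, ebzk, uwlt, wsfb, thbp, kqrn}, |N(uxtp)| = 6.
N(kqrn) = {fdsd, laxt, sjhv, uxtp, wsfb, ybiw}, |N(kqrn)| = 6.
Every vertex has degree 6 (N=15); Kneser K(6,2) on C(6,2)=15 vertices.
Distinct eigenvalues (to 5 d.p.): [6.0, 1.0, -3.0].
ϑ = −N·λ_min/(λ_max−λ_min) = −15·(-3)/(6−(-3)) = 5.
= 5.0000000… (decimal).

5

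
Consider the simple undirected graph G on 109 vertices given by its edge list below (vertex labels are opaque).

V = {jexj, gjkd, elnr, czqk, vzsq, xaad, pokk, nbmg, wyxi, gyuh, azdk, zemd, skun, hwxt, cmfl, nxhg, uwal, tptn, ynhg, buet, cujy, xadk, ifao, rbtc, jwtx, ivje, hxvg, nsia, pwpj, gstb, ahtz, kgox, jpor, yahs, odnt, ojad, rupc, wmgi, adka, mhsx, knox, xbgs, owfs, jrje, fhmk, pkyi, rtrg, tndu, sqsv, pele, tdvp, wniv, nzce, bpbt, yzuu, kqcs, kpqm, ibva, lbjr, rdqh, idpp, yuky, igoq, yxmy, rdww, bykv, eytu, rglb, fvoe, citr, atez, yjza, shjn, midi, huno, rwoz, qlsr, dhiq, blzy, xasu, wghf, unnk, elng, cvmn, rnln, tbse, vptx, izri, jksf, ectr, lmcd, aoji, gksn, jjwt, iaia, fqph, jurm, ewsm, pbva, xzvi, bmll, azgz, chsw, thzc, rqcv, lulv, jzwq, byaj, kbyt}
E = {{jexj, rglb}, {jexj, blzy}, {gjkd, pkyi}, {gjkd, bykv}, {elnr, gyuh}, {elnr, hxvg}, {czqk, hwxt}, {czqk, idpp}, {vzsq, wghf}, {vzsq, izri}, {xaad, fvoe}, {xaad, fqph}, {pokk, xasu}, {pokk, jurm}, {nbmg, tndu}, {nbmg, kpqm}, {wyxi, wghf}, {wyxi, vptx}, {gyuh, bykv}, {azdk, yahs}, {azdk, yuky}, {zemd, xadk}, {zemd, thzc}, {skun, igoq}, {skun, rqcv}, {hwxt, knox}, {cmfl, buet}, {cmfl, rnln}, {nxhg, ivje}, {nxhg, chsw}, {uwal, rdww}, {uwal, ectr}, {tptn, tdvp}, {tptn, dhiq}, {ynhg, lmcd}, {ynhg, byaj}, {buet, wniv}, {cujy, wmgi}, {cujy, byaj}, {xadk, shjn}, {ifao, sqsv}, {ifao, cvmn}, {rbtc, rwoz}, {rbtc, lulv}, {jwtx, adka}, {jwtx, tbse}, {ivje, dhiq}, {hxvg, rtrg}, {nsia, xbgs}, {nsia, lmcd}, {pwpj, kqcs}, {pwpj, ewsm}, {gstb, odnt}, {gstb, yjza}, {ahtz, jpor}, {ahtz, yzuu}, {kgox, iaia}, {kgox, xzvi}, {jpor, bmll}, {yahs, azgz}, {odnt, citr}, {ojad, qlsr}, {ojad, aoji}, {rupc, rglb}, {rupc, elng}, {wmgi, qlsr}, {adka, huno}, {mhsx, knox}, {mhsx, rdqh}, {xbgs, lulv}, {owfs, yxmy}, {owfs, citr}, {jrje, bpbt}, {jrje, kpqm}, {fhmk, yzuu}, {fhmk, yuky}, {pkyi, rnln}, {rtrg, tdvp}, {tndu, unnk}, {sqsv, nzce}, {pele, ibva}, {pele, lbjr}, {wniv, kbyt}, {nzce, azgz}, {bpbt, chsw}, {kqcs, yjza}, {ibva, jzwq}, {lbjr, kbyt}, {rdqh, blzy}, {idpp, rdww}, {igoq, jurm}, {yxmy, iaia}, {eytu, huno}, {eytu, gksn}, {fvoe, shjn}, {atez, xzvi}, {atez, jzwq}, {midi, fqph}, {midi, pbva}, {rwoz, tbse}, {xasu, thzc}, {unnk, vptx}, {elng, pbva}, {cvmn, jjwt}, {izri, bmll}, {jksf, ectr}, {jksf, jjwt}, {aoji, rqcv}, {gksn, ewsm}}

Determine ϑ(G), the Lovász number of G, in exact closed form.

109*cos(pi/109)/(cos(pi/109) + 1)

deg(midi) = 2; N(midi) = {fqph, pbva}.
N(eytu) = {huno, gksn}, |N(eytu)| = 2.
Vertex gyuh has 2 neighbors: elnr, bykv.
N(jjwt) = {cvmn, jksf}, |N(jjwt)| = 2.
109-vertex 2-regular graph: this is C_{109}, the 109-cycle.
Distinct eigenvalues (to 3 d.p.): [2.0, 1.997, 1.987, 1.97, 1.947, 1.918, 1.882, 1.839, 1.791, 1.737, 1.677, 1.611, 1.54, 1.464, 1.383, 1.298, 1.208, 1.114, 1.017, 0.916, 0.812, 0.705, 0.596, 0.485, 0.372, 0.259, 0.144, 0.029, -0.086, -0.201, -0.316, -0.429, -0.541, -0.651, -0.759, -0.864, -0.967, -1.066, -1.162, -1.253, -1.341, -1.424, -1.503, -1.576, -1.645, -1.708, -1.765, -1.816, -1.861, -1.9, -1.933, -1.959, -1.979, -1.993, -1.999].
With N=109: ϑ(G) = 109·(-(-1)*2*cos(pi/109))/(2−(-2*cos(pi/109))) = 109*cos(pi/109)/(cos(pi/109) + 1).
= 54.488680… (decimal).
Check 54 ≤ 109*cos(pi/109)/(cos(pi/109) + 1) ≤ 55: both strict.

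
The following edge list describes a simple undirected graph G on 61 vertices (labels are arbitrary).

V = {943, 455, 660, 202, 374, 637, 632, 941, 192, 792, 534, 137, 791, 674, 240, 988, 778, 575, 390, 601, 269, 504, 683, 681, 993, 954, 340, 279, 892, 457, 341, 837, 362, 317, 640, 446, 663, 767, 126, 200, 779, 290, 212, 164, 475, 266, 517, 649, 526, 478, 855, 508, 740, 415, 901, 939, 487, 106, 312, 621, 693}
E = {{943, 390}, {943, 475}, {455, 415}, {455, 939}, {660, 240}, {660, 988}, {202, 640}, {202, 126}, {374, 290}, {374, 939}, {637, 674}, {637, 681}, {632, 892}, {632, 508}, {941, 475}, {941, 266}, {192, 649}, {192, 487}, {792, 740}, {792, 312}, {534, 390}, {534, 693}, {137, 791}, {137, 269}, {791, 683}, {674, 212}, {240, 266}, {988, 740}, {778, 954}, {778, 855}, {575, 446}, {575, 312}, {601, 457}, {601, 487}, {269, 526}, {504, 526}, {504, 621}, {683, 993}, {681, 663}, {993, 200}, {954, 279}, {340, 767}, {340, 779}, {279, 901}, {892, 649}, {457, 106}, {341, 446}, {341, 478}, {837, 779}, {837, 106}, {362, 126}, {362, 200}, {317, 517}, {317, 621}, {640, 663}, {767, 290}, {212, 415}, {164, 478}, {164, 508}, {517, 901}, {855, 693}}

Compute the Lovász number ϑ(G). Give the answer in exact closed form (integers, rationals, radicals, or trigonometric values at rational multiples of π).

61*cos(pi/61)/(cos(pi/61) + 1)

Vertex 663 has 2 neighbors: 681, 640.
Vertex 106 has 2 neighbors: 457, 837.
Vertex 504 has 2 neighbors: 526, 621.
deg(601) = 2; N(601) = {457, 487}.
Every vertex has degree 2 (N=61); a single 61-cycle (edge-transitive).
spec(A) ≈ [2.0, 1.9894, 1.95771, 1.90527, 1.83263, 1.74057, 1.63006, 1.50226, 1.35855, 1.20043, 1.02959, 0.84783, 0.65708, 0.45938, 0.2568, 0.0515, -0.15435, -0.35856, -0.55897, -0.75346, -0.93995, -1.11649, -1.28119, -1.4323, -1.56824, -1.68755, -1.78897, -1.87143, -1.93406, -1.97618, -1.99735] (distinct, 5 d.p.).
Lovász (edge-transitive): ϑ = −61·(-2*cos(pi/61))/((2)−(-2*cos(pi/61))) = 61*cos(pi/61)/(cos(pi/61) + 1).
≈ 30.47976646 (to 8 d.p.).
Lovász sandwich 30 ≤ 61*cos(pi/61)/(cos(pi/61) + 1) ≤ 31: both strict.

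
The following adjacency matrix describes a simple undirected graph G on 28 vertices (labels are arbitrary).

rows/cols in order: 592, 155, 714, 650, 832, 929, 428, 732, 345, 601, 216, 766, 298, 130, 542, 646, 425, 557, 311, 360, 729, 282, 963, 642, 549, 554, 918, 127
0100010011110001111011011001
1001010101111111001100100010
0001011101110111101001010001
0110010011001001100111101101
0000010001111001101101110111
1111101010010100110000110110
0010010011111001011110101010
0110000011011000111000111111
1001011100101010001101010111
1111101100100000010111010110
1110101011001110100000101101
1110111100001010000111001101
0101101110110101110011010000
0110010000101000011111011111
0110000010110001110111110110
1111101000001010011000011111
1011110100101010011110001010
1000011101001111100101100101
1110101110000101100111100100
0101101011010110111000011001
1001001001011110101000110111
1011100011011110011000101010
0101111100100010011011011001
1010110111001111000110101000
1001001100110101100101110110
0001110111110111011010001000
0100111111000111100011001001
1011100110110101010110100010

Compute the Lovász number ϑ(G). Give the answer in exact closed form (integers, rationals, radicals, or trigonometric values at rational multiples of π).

7

Vertex 642 has 15 neighbors: 592, 714, 832, 929, 732, 345, 601, 298, 130, 542, 646, 360, 729, 963, 549.
N(155) = {592, 650, 929, 732, 601, 216, 766, 298, 130, 542, 646, 311, 360, 963, 918}, |N(155)| = 15.
deg(542) = 15; N(542) = {155, 714, 345, 216, 766, 646, 425, 557, 360, 729, 282, 963, 642, 554, 918}.
deg(311) = 15; N(311) = {592, 155, 714, 832, 428, 732, 345, 130, 646, 425, 360, 729, 282, 963, 554}.
deg(v) = 15 for all v (|V|=28); Kneser-type, 2-subsets of [8].
Distinct eigenvalues (to 5 d.p.): [15.0, 1.0, -5.0].
With N=28: ϑ(G) = 28·(-1*(-5))/(15−(-5)) = 7.
Numerically 7.00000000.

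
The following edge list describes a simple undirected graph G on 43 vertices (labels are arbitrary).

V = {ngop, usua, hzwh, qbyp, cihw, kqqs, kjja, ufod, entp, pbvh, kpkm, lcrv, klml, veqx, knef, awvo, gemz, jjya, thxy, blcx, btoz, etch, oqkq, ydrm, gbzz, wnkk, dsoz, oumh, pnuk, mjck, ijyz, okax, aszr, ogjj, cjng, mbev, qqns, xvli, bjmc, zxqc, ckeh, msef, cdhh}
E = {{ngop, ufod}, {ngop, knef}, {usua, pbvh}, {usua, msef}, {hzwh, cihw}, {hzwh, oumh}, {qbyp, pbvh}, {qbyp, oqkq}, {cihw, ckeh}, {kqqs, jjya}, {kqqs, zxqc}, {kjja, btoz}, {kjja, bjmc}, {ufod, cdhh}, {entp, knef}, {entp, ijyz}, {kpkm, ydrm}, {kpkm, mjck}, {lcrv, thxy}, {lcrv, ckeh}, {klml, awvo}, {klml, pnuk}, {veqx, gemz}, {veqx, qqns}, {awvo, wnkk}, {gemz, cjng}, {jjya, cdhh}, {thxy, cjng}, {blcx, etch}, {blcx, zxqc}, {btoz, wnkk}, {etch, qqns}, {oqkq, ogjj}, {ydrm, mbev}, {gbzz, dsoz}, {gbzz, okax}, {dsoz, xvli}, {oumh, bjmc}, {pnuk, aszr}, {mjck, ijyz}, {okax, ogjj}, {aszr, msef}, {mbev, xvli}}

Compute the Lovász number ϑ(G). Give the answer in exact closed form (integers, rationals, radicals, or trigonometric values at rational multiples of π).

Vertex wnkk has 2 neighbors: awvo, btoz.
deg(mjck) = 2; N(mjck) = {kpkm, ijyz}.
deg(okax) = 2; N(okax) = {gbzz, ogjj}.
deg(dsoz) = 2; N(dsoz) = {gbzz, xvli}.
2-regular, N=43; this is C_{43}, the 43-cycle.
spec(A) ≈ [2.0, 1.9787, 1.9152, 1.8109, 1.668, 1.4895, 1.2793, 1.0419, 0.7822, 0.5059, 0.2187, -0.073, -0.3633, -0.6458, -0.9145, -1.1637, -1.3881, -1.583, -1.7441, -1.868, -1.9522, -1.9947] (distinct, 4 d.p.).
Lovász (edge-transitive): ϑ = −43·(-2*cos(pi/43))/((2)−(-2*cos(pi/43))) = 43*cos(pi/43)/(cos(pi/43) + 1).
ϑ(G) ≈ 21.471283746.
Check 21 ≤ 43*cos(pi/43)/(cos(pi/43) + 1) ≤ 22: both strict.

43*cos(pi/43)/(cos(pi/43) + 1)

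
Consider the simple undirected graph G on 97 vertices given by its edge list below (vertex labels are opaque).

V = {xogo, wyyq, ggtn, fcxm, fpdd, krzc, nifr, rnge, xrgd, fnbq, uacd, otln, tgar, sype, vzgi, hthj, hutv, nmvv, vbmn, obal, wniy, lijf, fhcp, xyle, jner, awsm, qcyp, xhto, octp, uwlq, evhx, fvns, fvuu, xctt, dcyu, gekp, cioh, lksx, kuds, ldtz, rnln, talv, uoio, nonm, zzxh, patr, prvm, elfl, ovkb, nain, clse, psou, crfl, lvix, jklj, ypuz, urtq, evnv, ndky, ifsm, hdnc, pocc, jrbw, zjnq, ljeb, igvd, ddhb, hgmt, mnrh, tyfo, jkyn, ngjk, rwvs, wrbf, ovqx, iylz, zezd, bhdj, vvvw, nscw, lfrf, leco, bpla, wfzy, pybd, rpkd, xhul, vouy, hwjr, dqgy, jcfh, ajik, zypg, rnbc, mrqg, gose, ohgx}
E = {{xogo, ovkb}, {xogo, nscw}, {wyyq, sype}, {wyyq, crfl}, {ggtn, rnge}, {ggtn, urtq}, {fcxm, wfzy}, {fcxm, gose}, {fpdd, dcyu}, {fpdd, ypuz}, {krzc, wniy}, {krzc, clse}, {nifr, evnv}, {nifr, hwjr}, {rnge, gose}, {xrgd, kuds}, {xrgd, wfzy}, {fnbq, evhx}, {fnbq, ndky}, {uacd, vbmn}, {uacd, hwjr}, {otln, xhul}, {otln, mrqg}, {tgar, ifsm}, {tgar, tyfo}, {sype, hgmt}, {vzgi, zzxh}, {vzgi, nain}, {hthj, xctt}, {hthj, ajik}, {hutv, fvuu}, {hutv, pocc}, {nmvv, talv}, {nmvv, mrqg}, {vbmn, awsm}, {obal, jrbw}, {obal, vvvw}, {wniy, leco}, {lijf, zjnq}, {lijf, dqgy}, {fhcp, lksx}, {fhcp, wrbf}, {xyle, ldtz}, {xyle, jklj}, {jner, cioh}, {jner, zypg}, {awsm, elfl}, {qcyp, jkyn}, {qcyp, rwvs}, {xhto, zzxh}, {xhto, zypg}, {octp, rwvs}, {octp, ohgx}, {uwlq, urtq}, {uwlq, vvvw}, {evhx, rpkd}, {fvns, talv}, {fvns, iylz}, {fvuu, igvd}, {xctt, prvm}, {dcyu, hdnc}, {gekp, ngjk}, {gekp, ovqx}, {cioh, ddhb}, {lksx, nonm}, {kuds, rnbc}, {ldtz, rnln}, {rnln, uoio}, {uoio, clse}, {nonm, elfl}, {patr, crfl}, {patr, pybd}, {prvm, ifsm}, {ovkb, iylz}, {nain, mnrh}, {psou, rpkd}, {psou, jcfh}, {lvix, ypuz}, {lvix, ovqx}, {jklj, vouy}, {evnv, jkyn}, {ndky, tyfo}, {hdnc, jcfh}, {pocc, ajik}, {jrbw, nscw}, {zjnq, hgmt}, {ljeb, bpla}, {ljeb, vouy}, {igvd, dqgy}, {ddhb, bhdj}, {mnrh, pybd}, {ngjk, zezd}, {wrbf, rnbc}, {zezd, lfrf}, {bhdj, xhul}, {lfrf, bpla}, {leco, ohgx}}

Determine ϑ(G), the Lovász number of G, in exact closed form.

deg(jkyn) = 2; N(jkyn) = {qcyp, evnv}.
N(ljeb) = {bpla, vouy}, |N(ljeb)| = 2.
N(xrgd) = {kuds, wfzy}, |N(xrgd)| = 2.
deg(leco) = 2; N(leco) = {wniy, ohgx}.
Every vertex has degree 2 (N=97); connected 2-regular on 97 ⇒ C_{97}.
Distinct eigenvalues (to 3 d.p.): [2.0, 1.996, 1.983, 1.962, 1.933, 1.896, 1.851, 1.798, 1.737, 1.67, 1.595, 1.513, 1.426, 1.332, 1.232, 1.128, 1.019, 0.905, 0.788, 0.667, 0.544, 0.418, 0.29, 0.162, 0.032, -0.097, -0.226, -0.354, -0.481, -0.606, -0.728, -0.847, -0.962, -1.074, -1.181, -1.283, -1.379, -1.47, -1.555, -1.633, -1.704, -1.769, -1.825, -1.874, -1.916, -1.949, -1.974, -1.991, -1.999].
With N=97: ϑ(G) = 97·(-(-1)*2*cos(pi/97))/(2−(-2*cos(pi/97))) = 97*cos(pi/97)/(cos(pi/97) + 1).
= 48.487279… (decimal).
Lovász sandwich 48 ≤ 97*cos(pi/97)/(cos(pi/97) + 1) ≤ 49: both strict.

97*cos(pi/97)/(cos(pi/97) + 1)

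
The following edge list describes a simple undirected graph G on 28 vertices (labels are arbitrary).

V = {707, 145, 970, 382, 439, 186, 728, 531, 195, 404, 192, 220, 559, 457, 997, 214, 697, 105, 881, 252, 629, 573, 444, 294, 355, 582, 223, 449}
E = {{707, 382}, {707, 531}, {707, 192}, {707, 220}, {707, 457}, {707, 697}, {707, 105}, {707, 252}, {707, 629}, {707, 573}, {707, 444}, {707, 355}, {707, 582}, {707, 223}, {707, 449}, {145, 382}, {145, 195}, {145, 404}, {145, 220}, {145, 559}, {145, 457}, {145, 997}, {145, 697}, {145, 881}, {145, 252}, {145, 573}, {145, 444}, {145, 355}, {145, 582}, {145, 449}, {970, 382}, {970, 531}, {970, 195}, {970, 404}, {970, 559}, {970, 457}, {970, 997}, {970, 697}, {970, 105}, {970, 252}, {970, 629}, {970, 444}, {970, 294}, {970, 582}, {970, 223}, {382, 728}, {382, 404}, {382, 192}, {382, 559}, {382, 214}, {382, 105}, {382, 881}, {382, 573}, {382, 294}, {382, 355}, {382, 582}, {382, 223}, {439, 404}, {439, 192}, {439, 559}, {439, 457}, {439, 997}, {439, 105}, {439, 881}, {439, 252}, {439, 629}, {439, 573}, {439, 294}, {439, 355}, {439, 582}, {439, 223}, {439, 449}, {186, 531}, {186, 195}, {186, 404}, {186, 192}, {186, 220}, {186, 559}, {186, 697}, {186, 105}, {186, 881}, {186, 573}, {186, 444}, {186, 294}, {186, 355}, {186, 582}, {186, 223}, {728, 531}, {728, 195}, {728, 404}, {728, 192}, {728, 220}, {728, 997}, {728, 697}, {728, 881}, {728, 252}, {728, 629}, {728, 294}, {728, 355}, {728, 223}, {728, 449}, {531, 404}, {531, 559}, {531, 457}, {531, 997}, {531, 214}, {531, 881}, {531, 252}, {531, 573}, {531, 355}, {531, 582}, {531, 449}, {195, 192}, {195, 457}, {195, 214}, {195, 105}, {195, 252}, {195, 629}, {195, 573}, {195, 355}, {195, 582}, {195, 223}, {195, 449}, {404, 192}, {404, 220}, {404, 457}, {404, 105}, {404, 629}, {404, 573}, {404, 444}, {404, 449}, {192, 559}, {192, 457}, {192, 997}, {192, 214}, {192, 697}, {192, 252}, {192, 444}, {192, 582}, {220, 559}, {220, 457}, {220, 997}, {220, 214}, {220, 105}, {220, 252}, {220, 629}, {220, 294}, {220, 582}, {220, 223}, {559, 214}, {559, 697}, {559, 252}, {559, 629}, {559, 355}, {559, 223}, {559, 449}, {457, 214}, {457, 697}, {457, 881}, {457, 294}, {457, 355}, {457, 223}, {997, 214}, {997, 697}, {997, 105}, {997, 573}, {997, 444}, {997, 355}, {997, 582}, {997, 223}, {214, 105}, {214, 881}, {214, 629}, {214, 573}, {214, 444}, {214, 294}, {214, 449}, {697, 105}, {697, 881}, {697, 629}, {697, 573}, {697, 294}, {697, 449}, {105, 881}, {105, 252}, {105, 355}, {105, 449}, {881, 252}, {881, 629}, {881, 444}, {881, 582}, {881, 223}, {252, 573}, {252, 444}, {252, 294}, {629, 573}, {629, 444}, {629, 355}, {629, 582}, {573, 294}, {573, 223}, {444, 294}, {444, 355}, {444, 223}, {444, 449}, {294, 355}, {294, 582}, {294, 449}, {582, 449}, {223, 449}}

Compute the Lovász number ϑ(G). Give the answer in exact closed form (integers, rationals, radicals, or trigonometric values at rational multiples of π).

deg(559) = 15; N(559) = {145, 970, 382, 439, 186, 531, 192, 220, 214, 697, 252, 629, 355, 223, 449}.
N(449) = {707, 145, 439, 728, 531, 195, 404, 559, 214, 697, 105, 444, 294, 582, 223}, |N(449)| = 15.
N(707) = {382, 531, 192, 220, 457, 697, 105, 252, 629, 573, 444, 355, 582, 223, 449}, |N(707)| = 15.
N(105) = {707, 970, 382, 439, 186, 195, 404, 220, 997, 214, 697, 881, 252, 355, 449}, |N(105)| = 15.
28-vertex 15-regular graph: Kneser-type, 2-subsets of [8].
A has 3 distinct eigenvalues ≈ [15.0, 1.0, -5.0].
With N=28: ϑ(G) = 28·(-1*(-5))/(15−(-5)) = 7.
Numerically 7.000000000.

7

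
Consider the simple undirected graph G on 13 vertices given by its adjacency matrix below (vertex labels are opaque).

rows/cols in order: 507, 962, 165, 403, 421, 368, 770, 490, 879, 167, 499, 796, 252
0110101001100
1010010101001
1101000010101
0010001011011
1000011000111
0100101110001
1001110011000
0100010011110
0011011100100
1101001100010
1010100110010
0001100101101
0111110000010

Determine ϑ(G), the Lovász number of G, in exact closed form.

sqrt(13)

deg(165) = 6; N(165) = {507, 962, 403, 879, 499, 252}.
Vertex 962 has 6 neighbors: 507, 165, 368, 490, 167, 252.
N(499) = {507, 165, 421, 490, 879, 796}, |N(499)| = 6.
N(490) = {962, 368, 879, 167, 499, 796}, |N(490)| = 6.
Regular of degree 6 on 13 vertices: Paley(13): SR with (k,λ,μ)=(6,2,3).
A has 3 distinct eigenvalues ≈ [6.0, 1.303, -2.303].
Lovász (edge-transitive): ϑ = −13·(-sqrt(13)/2 - 1/2)/((6)−(-sqrt(13)/2 - 1/2)) = sqrt(13).
≈ 3.605551 (to 6 d.p.).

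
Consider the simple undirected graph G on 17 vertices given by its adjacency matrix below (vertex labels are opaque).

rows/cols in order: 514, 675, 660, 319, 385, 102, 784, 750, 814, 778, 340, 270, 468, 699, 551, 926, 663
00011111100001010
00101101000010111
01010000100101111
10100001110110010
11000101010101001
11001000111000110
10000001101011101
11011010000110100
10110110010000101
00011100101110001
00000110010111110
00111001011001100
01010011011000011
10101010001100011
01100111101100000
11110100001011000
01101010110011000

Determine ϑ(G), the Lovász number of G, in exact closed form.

sqrt(17)

deg(385) = 8; N(385) = {514, 675, 102, 750, 778, 270, 699, 663}.
Vertex 926 has 8 neighbors: 514, 675, 660, 319, 102, 340, 468, 699.
N(660) = {675, 319, 814, 270, 699, 551, 926, 663}, |N(660)| = 8.
N(750) = {514, 675, 319, 385, 784, 270, 468, 551}, |N(750)| = 8.
deg(v) = 8 for all v (|V|=17); strongly regular (17,8,3,4).
Distinct eigenvalues (to 6 d.p.): [8.0, 1.561553, -2.561553].
Lovász: ϑ = −17(-sqrt(17)/2 - 1/2)/(8+-(-sqrt(17)/2 - 1/2)) = sqrt(17).
Numerically 4.123105626.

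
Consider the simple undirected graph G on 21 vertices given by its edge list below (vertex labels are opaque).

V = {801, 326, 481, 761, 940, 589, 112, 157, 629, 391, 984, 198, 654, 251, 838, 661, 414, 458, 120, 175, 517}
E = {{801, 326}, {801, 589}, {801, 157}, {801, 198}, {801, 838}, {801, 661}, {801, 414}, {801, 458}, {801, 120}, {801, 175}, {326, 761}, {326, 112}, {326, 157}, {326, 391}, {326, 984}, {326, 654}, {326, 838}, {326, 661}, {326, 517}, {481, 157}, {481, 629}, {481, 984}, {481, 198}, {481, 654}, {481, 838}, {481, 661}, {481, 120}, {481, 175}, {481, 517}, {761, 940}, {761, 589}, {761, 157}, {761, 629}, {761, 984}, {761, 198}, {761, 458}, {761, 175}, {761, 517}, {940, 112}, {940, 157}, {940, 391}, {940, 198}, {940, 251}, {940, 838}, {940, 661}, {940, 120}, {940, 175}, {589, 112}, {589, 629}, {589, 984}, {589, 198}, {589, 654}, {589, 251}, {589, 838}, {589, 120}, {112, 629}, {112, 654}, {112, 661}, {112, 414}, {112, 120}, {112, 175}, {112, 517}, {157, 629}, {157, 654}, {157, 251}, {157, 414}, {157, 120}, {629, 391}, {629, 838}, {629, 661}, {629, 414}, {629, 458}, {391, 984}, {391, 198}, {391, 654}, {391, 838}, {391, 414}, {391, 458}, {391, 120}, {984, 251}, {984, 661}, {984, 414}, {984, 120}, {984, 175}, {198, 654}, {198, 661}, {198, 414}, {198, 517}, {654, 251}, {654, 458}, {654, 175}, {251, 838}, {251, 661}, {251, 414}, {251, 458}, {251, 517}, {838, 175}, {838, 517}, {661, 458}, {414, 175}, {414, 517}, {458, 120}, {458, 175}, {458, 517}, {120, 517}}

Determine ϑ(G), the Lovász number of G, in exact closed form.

N(984) = {326, 481, 761, 589, 391, 251, 661, 414, 120, 175}, |N(984)| = 10.
deg(940) = 10; N(940) = {761, 112, 157, 391, 198, 251, 838, 661, 120, 175}.
N(112) = {326, 940, 589, 629, 654, 661, 414, 120, 175, 517}, |N(112)| = 10.
deg(654) = 10; N(654) = {326, 481, 589, 112, 157, 391, 198, 251, 458, 175}.
G on 21 vertices is 10-regular; Kneser-type, 2-subsets of [7].
spec(A) ≈ [10.0, 1.0, -4.0] (distinct, 3 d.p.).
ϑ = −N·λ_min/(λ_max−λ_min) = −21·(-4)/(10−(-4)) = 6.
ϑ(G) ≈ 6.00000.

6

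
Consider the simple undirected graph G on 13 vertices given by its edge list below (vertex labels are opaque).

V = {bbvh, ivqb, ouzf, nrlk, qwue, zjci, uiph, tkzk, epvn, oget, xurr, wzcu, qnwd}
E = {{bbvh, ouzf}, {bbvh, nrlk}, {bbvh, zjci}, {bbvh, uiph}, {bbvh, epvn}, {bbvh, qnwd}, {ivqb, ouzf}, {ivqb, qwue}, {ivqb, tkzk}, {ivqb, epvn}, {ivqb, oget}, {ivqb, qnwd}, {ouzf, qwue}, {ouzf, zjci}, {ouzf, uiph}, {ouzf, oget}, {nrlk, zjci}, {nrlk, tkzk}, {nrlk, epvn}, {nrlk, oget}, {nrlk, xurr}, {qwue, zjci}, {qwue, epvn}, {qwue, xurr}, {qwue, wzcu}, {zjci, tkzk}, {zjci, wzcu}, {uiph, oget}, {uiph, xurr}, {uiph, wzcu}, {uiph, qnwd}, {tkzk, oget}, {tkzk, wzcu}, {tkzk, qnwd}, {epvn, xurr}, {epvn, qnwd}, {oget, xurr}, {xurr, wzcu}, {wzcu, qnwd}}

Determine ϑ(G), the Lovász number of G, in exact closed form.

sqrt(13)

deg(xurr) = 6; N(xurr) = {nrlk, qwue, uiph, epvn, oget, wzcu}.
N(ouzf) = {bbvh, ivqb, qwue, zjci, uiph, oget}, |N(ouzf)| = 6.
deg(uiph) = 6; N(uiph) = {bbvh, ouzf, oget, xurr, wzcu, qnwd}.
deg(nrlk) = 6; N(nrlk) = {bbvh, zjci, tkzk, epvn, oget, xurr}.
13-vertex 6-regular graph: SR(13,6,2,3) — a Paley graph.
spec(A) ≈ [6.0, 1.303, -2.303] (distinct, 3 d.p.).
Lovász: ϑ = −13(-sqrt(13)/2 - 1/2)/(6+-(-sqrt(13)/2 - 1/2)) = sqrt(13).
≈ 3.605551 (to 6 d.p.).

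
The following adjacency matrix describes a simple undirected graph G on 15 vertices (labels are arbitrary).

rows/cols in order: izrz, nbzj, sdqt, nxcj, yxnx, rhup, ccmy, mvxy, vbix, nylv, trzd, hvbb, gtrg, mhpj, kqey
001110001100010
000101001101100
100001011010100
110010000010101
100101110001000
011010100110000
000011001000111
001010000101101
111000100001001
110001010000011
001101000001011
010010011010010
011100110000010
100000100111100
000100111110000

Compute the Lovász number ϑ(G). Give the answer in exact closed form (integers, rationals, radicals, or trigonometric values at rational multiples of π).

5

Vertex sdqt has 6 neighbors: izrz, rhup, mvxy, vbix, trzd, gtrg.
N(mhpj) = {izrz, ccmy, nylv, trzd, hvbb, gtrg}, |N(mhpj)| = 6.
N(ccmy) = {yxnx, rhup, vbix, gtrg, mhpj, kqey}, |N(ccmy)| = 6.
Vertex nylv has 6 neighbors: izrz, nbzj, rhup, mvxy, mhpj, kqey.
15-vertex 6-regular graph: Kneser K(6,2) on C(6,2)=15 vertices.
Distinct eigenvalues (to 6 d.p.): [6.0, 1.0, -3.0].
With N=15: ϑ(G) = 15·(-1*(-3))/(6−(-3)) = 5.
Numerically 5.00000000.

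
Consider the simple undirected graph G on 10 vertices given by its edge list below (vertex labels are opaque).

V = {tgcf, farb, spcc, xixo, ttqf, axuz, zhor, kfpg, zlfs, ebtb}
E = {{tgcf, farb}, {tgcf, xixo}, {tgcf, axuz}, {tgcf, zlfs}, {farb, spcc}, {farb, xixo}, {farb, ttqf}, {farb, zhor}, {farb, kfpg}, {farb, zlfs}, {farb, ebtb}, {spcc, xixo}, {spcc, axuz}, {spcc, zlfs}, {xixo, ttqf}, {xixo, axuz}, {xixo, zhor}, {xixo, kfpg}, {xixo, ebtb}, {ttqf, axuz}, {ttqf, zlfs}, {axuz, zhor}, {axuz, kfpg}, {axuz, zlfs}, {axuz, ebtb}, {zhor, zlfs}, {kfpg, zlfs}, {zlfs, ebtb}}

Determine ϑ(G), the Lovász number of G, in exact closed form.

Vertex zlfs has 8 neighbors: tgcf, farb, spcc, ttqf, axuz, zhor, kfpg, ebtb.
Vertex ttqf has 4 neighbors: farb, xixo, axuz, zlfs.
deg(spcc) = 4; N(spcc) = {farb, xixo, axuz, zlfs}.
Vertex axuz has 8 neighbors: tgcf, spcc, xixo, ttqf, zhor, kfpg, zlfs, ebtb.
G = K_{6,2,2}: α = 6 = χ(Ḡ), so ϑ = 6.
Numerically 6.00000000.
Lovász sandwich 6 ≤ 6 ≤ 6: collapsed.

6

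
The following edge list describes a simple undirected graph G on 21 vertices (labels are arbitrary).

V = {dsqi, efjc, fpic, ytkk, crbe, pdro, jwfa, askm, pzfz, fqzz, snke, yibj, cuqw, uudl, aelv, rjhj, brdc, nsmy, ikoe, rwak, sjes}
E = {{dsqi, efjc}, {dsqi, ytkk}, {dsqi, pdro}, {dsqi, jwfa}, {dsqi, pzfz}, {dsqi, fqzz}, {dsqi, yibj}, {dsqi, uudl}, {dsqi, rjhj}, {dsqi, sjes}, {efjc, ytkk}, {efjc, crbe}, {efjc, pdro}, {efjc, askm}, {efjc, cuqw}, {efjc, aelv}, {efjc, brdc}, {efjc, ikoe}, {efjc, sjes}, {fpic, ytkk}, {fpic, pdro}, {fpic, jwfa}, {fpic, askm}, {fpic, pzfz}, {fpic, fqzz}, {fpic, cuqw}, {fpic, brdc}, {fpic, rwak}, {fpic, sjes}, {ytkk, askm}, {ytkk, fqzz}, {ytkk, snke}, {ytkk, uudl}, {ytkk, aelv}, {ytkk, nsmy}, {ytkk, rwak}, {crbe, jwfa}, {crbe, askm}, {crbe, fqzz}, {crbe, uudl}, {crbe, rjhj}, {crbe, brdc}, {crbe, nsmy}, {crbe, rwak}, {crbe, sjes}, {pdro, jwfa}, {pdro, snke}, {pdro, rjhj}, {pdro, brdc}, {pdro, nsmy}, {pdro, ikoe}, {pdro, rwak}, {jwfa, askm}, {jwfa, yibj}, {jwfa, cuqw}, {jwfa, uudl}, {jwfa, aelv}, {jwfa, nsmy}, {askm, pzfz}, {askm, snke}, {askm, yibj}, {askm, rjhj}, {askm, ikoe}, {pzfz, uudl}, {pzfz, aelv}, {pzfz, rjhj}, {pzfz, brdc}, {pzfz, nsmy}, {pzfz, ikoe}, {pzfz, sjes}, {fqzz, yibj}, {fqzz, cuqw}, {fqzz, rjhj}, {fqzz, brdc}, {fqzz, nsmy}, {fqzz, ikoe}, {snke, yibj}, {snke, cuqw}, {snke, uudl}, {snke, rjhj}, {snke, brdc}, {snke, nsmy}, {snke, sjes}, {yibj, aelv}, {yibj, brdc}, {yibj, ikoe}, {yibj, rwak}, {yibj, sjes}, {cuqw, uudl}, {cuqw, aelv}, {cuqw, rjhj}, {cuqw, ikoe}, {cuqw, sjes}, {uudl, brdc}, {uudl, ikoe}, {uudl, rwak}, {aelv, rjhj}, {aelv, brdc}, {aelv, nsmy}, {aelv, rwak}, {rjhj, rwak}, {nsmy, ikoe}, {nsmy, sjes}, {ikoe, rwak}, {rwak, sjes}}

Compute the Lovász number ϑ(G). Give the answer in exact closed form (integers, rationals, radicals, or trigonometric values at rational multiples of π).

N(ytkk) = {dsqi, efjc, fpic, askm, fqzz, snke, uudl, aelv, nsmy, rwak}, |N(ytkk)| = 10.
N(snke) = {ytkk, pdro, askm, yibj, cuqw, uudl, rjhj, brdc, nsmy, sjes}, |N(snke)| = 10.
deg(pzfz) = 10; N(pzfz) = {dsqi, fpic, askm, uudl, aelv, rjhj, brdc, nsmy, ikoe, sjes}.
deg(aelv) = 10; N(aelv) = {efjc, ytkk, jwfa, pzfz, yibj, cuqw, rjhj, brdc, nsmy, rwak}.
10-regular, N=21; Kneser-type, 2-subsets of [7].
spec(A) ≈ [10.0, 1.0, -4.0] (distinct, 5 d.p.).
With N=21: ϑ(G) = 21·(-1*(-4))/(10−(-4)) = 6.
≈ 6.000000000 (to 9 d.p.).

6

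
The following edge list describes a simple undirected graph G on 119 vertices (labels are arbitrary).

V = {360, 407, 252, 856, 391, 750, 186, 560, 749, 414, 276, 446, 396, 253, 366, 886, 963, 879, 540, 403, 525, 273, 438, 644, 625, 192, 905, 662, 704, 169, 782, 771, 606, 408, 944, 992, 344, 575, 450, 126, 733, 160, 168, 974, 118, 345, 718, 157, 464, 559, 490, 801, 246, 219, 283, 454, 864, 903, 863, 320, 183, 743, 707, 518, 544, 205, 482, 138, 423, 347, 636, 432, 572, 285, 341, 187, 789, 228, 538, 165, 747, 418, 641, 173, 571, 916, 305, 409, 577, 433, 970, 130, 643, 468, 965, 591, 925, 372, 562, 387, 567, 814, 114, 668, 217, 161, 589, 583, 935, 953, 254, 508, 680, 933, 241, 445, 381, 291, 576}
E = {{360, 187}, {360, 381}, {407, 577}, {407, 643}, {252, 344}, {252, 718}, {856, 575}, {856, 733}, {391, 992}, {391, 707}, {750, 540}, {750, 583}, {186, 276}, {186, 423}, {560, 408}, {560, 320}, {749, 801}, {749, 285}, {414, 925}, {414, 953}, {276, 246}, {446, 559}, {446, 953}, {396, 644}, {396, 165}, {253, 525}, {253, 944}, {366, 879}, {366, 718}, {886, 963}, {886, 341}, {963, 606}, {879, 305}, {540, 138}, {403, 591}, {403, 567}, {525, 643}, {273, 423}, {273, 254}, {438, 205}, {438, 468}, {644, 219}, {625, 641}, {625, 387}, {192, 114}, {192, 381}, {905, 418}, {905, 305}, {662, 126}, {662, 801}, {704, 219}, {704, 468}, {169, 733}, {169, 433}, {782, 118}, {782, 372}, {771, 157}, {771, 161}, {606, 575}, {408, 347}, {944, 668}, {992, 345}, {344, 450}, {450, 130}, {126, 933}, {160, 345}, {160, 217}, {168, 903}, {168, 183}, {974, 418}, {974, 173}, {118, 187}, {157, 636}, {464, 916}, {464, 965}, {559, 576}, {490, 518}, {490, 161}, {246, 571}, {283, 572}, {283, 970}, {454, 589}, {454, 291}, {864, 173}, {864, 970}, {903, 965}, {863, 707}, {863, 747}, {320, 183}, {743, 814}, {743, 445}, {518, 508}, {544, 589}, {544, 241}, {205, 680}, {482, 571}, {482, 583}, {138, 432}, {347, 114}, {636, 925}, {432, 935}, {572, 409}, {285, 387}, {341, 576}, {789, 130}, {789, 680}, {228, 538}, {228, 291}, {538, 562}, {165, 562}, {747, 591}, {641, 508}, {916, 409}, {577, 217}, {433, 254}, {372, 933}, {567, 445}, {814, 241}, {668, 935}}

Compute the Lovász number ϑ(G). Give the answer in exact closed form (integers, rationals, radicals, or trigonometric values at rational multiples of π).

119*cos(pi/119)/(cos(pi/119) + 1)

N(544) = {589, 241}, |N(544)| = 2.
N(707) = {391, 863}, |N(707)| = 2.
Vertex 662 has 2 neighbors: 126, 801.
Vertex 114 has 2 neighbors: 192, 347.
deg(v) = 2 for all v (|V|=119); the odd cycle C_{119}.
spec(A) ≈ [2.0, 1.9972, 1.9889, 1.975, 1.9556, 1.9307, 1.9005, 1.8649, 1.8242, 1.7784, 1.7276, 1.672, 1.6118, 1.5471, 1.478, 1.4048, 1.3278, 1.247, 1.1627, 1.0752, 0.9847, 0.8915, 0.7957, 0.6978, 0.5979, 0.4964, 0.3934, 0.2894, 0.1845, 0.0792, -0.0264, -0.1319, -0.237, -0.3415, -0.445, -0.5473, -0.6481, -0.747, -0.8439, -0.9384, -1.0303, -1.1194, -1.2053, -1.2878, -1.3668, -1.4419, -1.5131, -1.58, -1.6425, -1.7004, -1.7536, -1.8019, -1.8452, -1.8834, -1.9163, -1.9438, -1.9659, -1.9826, -1.9937, -1.9993] (distinct, 4 d.p.).
Lovász (edge-transitive): ϑ = −119·(-2*cos(pi/119))/((2)−(-2*cos(pi/119))) = 119*cos(pi/119)/(cos(pi/119) + 1).
ϑ(G) ≈ 59.4896316.
59 ≤ 119*cos(pi/119)/(cos(pi/119) + 1) ≤ 60: both strict.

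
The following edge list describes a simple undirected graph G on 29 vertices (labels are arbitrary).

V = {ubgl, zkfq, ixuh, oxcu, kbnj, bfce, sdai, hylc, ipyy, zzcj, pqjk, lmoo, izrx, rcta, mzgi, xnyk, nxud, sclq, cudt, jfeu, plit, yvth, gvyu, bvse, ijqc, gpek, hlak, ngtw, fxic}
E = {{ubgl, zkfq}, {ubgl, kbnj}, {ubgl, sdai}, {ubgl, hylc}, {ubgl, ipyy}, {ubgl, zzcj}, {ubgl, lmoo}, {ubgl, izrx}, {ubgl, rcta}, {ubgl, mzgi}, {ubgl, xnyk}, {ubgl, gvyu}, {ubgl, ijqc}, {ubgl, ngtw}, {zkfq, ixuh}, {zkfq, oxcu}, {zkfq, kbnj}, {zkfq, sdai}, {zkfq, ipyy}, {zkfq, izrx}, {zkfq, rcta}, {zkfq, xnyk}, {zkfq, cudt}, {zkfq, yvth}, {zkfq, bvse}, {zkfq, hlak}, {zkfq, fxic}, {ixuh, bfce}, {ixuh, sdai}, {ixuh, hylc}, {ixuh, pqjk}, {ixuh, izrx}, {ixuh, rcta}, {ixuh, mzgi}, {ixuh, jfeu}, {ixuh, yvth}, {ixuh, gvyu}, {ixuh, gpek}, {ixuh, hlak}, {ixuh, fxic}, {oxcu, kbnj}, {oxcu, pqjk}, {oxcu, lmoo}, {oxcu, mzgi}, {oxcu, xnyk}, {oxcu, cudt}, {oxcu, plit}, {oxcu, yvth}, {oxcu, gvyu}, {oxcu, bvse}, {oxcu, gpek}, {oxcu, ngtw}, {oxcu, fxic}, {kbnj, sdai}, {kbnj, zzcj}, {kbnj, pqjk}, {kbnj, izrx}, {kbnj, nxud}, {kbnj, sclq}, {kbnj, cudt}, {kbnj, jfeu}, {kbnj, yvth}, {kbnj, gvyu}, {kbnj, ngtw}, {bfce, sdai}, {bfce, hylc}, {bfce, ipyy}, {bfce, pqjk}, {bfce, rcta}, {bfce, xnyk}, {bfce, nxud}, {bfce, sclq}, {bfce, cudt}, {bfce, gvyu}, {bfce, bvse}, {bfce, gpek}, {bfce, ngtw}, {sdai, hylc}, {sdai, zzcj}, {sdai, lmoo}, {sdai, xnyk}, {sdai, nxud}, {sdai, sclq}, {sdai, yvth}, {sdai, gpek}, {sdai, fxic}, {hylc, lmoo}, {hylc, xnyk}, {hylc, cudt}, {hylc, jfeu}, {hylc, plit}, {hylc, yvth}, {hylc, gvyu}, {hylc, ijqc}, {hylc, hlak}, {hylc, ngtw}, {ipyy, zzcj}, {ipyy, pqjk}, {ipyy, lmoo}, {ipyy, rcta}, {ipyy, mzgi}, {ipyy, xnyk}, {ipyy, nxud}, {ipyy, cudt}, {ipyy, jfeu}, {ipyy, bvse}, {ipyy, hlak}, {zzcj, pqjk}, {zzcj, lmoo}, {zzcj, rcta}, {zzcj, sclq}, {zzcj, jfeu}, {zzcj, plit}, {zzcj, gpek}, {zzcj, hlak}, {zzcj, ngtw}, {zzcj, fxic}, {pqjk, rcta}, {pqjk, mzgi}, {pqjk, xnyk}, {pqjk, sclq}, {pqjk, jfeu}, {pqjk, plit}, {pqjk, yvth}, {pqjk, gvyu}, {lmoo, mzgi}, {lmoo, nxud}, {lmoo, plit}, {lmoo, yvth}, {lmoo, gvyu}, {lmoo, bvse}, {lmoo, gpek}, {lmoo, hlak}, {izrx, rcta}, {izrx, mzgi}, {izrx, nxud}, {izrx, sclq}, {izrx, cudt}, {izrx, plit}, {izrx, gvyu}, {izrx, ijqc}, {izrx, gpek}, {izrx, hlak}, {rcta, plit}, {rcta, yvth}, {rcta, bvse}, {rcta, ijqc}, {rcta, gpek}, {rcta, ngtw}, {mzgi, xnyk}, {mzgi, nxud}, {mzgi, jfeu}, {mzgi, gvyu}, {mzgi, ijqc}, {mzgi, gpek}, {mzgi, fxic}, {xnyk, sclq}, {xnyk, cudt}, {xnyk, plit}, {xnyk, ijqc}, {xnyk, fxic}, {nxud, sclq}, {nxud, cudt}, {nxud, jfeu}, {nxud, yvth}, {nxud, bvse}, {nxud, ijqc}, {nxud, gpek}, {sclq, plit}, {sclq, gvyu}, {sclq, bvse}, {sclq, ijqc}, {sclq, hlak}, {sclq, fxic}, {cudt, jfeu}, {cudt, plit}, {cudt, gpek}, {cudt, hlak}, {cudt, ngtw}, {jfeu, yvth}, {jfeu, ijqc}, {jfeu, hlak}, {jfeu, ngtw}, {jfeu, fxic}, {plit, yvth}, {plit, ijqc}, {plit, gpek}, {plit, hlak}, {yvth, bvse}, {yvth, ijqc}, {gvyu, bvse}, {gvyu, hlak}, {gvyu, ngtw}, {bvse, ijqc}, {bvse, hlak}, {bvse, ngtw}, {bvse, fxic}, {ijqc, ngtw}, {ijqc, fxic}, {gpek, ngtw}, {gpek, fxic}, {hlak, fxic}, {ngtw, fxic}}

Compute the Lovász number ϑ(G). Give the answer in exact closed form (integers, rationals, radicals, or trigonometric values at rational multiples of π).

Vertex hylc has 14 neighbors: ubgl, ixuh, bfce, sdai, lmoo, xnyk, cudt, jfeu, plit, yvth, gvyu, ijqc, hlak, ngtw.
Vertex hlak has 14 neighbors: zkfq, ixuh, hylc, ipyy, zzcj, lmoo, izrx, sclq, cudt, jfeu, plit, gvyu, bvse, fxic.
Vertex pqjk has 14 neighbors: ixuh, oxcu, kbnj, bfce, ipyy, zzcj, rcta, mzgi, xnyk, sclq, jfeu, plit, yvth, gvyu.
N(plit) = {oxcu, hylc, zzcj, pqjk, lmoo, izrx, rcta, xnyk, sclq, cudt, yvth, ijqc, gpek, hlak}, |N(plit)| = 14.
14-regular, N=29; strongly regular (29,14,6,7).
A has 3 distinct eigenvalues ≈ [14.0, 2.19258, -3.19258].
With N=29: ϑ(G) = 29·(-(-sqrt(29)/2 - 1/2))/(14−(-sqrt(29)/2 - 1/2)) = sqrt(29).
ϑ(G) ≈ 5.385165.

sqrt(29)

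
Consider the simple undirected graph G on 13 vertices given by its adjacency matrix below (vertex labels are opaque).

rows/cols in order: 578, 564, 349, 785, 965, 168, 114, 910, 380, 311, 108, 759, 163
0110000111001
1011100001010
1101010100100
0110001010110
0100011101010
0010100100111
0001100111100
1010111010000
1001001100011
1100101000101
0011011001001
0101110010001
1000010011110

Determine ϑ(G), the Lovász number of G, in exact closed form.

sqrt(13)

N(564) = {578, 349, 785, 965, 311, 759}, |N(564)| = 6.
N(114) = {785, 965, 910, 380, 311, 108}, |N(114)| = 6.
N(910) = {578, 349, 965, 168, 114, 380}, |N(910)| = 6.
Vertex 311 has 6 neighbors: 578, 564, 965, 114, 108, 163.
Regular of degree 6 on 13 vertices: strongly regular (13,6,2,3).
The 3 distinct eigenvalues: [6.0, 1.3028, -2.3028].
−13·(-sqrt(13)/2 - 1/2) / ((6)−(-sqrt(13)/2 - 1/2)) = sqrt(13) = ϑ(G).
ϑ(G) ≈ 3.60555.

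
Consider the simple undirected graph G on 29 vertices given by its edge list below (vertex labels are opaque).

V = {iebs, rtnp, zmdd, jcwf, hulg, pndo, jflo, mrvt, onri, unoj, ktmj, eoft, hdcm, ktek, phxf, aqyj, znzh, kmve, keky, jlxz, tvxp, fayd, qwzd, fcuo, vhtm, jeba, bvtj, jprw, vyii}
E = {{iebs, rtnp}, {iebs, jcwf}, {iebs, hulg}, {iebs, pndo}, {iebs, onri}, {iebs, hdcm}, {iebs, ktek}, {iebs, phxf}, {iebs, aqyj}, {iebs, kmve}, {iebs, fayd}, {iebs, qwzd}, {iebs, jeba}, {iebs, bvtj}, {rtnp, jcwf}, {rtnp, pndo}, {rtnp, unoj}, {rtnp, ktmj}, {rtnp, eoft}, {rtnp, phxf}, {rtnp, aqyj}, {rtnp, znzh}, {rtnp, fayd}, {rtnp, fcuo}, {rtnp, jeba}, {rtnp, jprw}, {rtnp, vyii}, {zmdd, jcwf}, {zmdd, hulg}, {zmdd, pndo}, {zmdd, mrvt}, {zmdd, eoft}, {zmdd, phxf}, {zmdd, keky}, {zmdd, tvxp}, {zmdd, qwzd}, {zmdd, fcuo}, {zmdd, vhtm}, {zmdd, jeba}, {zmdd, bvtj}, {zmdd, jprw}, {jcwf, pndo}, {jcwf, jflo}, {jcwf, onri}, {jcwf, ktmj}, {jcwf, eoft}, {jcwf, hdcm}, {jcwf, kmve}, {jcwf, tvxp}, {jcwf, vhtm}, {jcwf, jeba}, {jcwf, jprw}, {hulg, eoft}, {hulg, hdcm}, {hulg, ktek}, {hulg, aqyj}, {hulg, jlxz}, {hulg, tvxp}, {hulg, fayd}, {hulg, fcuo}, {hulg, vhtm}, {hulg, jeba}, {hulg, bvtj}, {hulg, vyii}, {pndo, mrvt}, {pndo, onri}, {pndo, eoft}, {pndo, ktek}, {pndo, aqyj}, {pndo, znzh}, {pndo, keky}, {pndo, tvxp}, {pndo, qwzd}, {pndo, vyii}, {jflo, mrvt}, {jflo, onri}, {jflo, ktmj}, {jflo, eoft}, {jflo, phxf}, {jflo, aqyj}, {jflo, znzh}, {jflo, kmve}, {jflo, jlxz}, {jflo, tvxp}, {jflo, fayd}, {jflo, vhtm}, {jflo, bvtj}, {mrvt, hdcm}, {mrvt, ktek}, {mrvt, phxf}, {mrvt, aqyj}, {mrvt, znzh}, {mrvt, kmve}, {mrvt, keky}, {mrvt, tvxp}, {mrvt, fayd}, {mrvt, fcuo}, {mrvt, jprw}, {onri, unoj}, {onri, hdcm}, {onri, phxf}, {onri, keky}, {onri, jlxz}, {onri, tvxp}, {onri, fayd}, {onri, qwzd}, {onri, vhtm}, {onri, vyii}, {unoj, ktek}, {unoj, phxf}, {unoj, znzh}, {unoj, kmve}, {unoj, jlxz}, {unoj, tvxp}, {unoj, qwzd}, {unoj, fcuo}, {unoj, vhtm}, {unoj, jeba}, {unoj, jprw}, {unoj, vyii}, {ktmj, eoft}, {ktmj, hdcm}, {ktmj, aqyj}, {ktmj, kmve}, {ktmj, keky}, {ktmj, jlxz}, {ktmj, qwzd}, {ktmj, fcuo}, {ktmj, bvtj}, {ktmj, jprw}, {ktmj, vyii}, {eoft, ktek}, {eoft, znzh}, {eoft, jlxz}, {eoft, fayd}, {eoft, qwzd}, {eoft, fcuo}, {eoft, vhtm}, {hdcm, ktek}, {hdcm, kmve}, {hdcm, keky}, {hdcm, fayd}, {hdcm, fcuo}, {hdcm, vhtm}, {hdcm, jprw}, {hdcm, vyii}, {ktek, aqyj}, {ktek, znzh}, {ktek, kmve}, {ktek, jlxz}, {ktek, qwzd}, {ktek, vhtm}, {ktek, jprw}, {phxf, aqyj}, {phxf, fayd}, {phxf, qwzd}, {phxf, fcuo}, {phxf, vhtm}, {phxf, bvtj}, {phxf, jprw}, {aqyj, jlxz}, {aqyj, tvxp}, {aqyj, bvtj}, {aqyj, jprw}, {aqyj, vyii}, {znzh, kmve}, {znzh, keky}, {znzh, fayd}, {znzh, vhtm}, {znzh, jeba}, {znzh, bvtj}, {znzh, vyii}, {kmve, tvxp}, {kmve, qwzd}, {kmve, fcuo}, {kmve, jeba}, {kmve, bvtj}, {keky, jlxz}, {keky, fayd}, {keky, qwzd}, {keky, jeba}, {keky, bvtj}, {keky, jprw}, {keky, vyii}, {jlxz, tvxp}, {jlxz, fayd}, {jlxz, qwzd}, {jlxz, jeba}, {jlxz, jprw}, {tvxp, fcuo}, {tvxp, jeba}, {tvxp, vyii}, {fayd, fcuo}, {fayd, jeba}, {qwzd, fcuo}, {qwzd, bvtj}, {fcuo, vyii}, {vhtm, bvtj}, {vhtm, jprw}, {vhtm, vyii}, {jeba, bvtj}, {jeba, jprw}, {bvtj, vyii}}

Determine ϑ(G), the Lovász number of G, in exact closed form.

sqrt(29)

deg(aqyj) = 14; N(aqyj) = {iebs, rtnp, hulg, pndo, jflo, mrvt, ktmj, ktek, phxf, jlxz, tvxp, bvtj, jprw, vyii}.
deg(tvxp) = 14; N(tvxp) = {zmdd, jcwf, hulg, pndo, jflo, mrvt, onri, unoj, aqyj, kmve, jlxz, fcuo, jeba, vyii}.
N(kmve) = {iebs, jcwf, jflo, mrvt, unoj, ktmj, hdcm, ktek, znzh, tvxp, qwzd, fcuo, jeba, bvtj}, |N(kmve)| = 14.
Vertex mrvt has 14 neighbors: zmdd, pndo, jflo, hdcm, ktek, phxf, aqyj, znzh, kmve, keky, tvxp, fayd, fcuo, jprw.
G on 29 vertices is 14-regular; Paley(29): SR with (k,λ,μ)=(14,6,7).
Distinct eigenvalues (to 5 d.p.): [14.0, 2.19258, -3.19258].
λ_max=14, λ_min=-sqrt(29)/2 - 1/2; ϑ = −29·λ_min/(λ_max−λ_min) = sqrt(29).
Numerically 5.385165.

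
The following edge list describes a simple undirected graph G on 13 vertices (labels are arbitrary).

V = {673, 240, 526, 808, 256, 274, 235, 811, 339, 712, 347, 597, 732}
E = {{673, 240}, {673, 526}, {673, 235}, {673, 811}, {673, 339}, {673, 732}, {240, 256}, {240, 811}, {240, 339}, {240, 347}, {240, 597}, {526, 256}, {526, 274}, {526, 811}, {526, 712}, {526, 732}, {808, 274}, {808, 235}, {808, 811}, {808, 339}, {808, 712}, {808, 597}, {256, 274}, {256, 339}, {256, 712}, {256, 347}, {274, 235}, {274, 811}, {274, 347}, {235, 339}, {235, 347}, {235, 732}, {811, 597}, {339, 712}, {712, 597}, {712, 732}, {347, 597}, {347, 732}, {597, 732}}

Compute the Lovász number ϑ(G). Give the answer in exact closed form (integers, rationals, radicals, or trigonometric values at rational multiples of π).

Vertex 526 has 6 neighbors: 673, 256, 274, 811, 712, 732.
Vertex 732 has 6 neighbors: 673, 526, 235, 712, 347, 597.
Vertex 808 has 6 neighbors: 274, 235, 811, 339, 712, 597.
Vertex 811 has 6 neighbors: 673, 240, 526, 808, 274, 597.
deg(v) = 6 for all v (|V|=13); strongly regular (13,6,2,3).
spec(A) ≈ [6.0, 1.302776, -2.302776] (distinct, 6 d.p.).
λ_max=6, λ_min=-sqrt(13)/2 - 1/2; ϑ = −13·λ_min/(λ_max−λ_min) = sqrt(13).
= 3.605551… (decimal).

sqrt(13)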